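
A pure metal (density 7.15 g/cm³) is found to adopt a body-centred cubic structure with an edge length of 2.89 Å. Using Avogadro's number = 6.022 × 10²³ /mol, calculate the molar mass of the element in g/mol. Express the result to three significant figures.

A BCC cell has Z = 2 atoms; a = 2.890 × 10^-8 cm.
M = ρ·N_A·a³/Z = 7.15 × 6.022 × 10²³ × 2.414 × 10^-23 / 2 = 52.0 g/mol.

52.0 g/mol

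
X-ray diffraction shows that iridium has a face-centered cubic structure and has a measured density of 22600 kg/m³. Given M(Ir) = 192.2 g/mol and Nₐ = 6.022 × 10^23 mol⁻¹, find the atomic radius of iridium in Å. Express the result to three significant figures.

For an FCC cell (Z = 4), a³ = Z·M/(N_A·ρ) = 4 × 192.2 / (6.022 × 10²³ × 22.60) = 5.649 × 10^-23 cm³, so a = 3.837 × 10^-8 cm = 3.837 Å.
Atoms touch along the face diagonal, so √2·a = 4r, so r = 0.3536 × a = 1.36 Å.

1.36 Å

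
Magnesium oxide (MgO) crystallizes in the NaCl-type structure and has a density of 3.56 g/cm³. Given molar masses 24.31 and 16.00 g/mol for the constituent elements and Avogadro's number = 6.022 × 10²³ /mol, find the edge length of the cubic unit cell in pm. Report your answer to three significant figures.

422 pm

M(MgO) = 40.31 g/mol; Z = 4 formula units per cell.
a³ = Z·M/(N_A·ρ) = 4 × 40.31 / (6.022 × 10²³ × 3.56) = 7.521 × 10^-23 cm³, so a = 4.221 × 10^-8 cm = 422 pm.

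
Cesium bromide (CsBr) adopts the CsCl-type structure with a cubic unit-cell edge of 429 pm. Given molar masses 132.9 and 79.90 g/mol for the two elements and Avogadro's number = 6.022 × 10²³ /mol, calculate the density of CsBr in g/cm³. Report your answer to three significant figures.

The CsCl-type structure contains Z = 1 formula unit per cell; M(CsBr) = 132.9 + 79.90 = 212.8 g/mol.
a³ = (4.290 × 10^-8 cm)³ = 7.895 × 10^-23 cm³.
ρ = 1 × 212.8 / (6.022 × 10²³ × 7.895 × 10^-23) = 4.476 g/cm³.

4.48 g/cm³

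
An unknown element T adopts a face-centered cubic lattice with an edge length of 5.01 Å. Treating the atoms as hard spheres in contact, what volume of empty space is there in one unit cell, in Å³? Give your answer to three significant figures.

In an FCC lattice atoms touch along the face diagonal, so √2·a = 4r, so r = 0.3536a = 1.771 Å.
V_cell = a³ = 125.8 Å³; V_atoms = 4 × (4/3)πr³ = 93.12 Å³.
Empty space = 125.8 − 93.12 = 32.6 Å³.

32.6 Å³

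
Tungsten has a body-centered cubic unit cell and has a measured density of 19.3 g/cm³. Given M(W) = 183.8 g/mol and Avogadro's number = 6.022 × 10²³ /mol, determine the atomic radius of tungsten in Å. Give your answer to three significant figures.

1.37 Å

For a BCC cell (Z = 2), a³ = Z·M/(N_A·ρ) = 2 × 183.8 / (6.022 × 10²³ × 19.30) = 3.163 × 10^-23 cm³, so a = 3.162 × 10^-8 cm = 3.162 Å.
Atoms touch along the body diagonal, so √3·a = 4r, so r = 0.4330 × a = 1.37 Å.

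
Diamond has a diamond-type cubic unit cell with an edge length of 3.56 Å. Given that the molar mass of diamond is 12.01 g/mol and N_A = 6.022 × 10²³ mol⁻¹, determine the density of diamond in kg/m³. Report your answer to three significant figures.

A diamond cubic unit cell contains Z = 8 atoms.
Cell volume: a³ = (3.56 Å)³ = (3.560 × 10^-8 cm)³ = 4.512 × 10^-23 cm³.
ρ = Z·M/(N_A·a³) = 8 × 12.01 / (6.022 × 10²³ × 4.512 × 10^-23) = 3.536 g/cm³ = 3540 kg/m³.

3540 kg/m³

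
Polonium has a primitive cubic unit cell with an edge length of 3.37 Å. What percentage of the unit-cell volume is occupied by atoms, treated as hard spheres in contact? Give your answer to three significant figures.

In a simple cubic lattice atoms touch along the cell edge, so a = 2r, so r = 0.5000a = 1.685 Å.
Packing fraction = Z·(4/3)πr³ / a³ = 1 × (4/3)π × (1.685)³ / (3.37)³ = 0.5236 = 52.4%.

52.4%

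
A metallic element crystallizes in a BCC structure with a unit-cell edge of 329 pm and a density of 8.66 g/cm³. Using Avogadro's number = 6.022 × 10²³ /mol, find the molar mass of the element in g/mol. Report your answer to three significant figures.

A BCC cell has Z = 2 atoms; a = 3.290 × 10^-8 cm.
M = ρ·N_A·a³/Z = 8.66 × 6.022 × 10²³ × 3.561 × 10^-23 / 2 = 92.9 g/mol.

92.9 g/mol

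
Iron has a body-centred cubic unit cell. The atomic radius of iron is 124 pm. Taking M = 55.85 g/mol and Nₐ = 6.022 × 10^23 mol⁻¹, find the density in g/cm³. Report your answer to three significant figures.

7.90 g/cm³

In a BCC lattice, atoms touch along the body diagonal, so √3·a = 4r, giving a = 286.4 pm = 2.864 × 10^-8 cm.
With Z = 2, ρ = Z·M/(N_A·a³) = 2 × 55.85 / (6.022 × 10²³ × 2.348 × 10^-23) = 7.899 g/cm³.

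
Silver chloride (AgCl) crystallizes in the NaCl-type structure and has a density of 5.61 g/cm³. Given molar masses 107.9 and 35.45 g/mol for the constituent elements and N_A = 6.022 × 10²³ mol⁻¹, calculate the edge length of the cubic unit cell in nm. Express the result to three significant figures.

0.554 nm

M(AgCl) = 143.35 g/mol; Z = 4 formula units per cell.
a³ = Z·M/(N_A·ρ) = 4 × 143.35 / (6.022 × 10²³ × 5.61) = 1.697 × 10^-22 cm³, so a = 5.537 × 10^-8 cm = 0.554 nm.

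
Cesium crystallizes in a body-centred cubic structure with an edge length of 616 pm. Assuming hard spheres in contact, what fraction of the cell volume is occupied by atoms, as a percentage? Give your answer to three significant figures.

In a BCC lattice atoms touch along the body diagonal, so √3·a = 4r, so r = 0.4330a = 266.7 pm.
Packing fraction = Z·(4/3)πr³ / a³ = 2 × (4/3)π × (266.7)³ / (616)³ = 0.6802 = 68.0%.

68.0%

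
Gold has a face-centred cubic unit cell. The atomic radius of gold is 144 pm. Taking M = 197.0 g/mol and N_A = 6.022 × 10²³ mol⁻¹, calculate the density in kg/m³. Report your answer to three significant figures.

19400 kg/m³

In an FCC lattice, atoms touch along the face diagonal, so √2·a = 4r, giving a = 407.3 pm = 4.073 × 10^-8 cm.
With Z = 4, ρ = Z·M/(N_A·a³) = 4 × 197.0 / (6.022 × 10²³ × 6.757 × 10^-23) = 19.37 g/cm³ = 19400 kg/m³.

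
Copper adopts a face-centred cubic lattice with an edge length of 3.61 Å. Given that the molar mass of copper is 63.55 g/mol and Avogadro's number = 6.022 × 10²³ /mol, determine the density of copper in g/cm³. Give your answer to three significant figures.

An FCC unit cell contains Z = 4 atoms.
Cell volume: a³ = (3.61 Å)³ = (3.610 × 10^-8 cm)³ = 4.705 × 10^-23 cm³.
ρ = Z·M/(N_A·a³) = 4 × 63.55 / (6.022 × 10²³ × 4.705 × 10^-23) = 8.972 g/cm³.

8.97 g/cm³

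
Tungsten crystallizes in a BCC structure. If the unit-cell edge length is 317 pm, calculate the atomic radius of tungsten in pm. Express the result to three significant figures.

137 pm

In a BCC lattice, atoms touch along the body diagonal, so √3·a = 4r.
r = √3·a/4 = 1.7321 × 317 / 4 = 137 pm.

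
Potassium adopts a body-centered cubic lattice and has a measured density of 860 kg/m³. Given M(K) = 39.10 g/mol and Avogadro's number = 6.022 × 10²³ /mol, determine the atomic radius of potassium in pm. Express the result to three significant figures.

For a BCC cell (Z = 2), a³ = Z·M/(N_A·ρ) = 2 × 39.10 / (6.022 × 10²³ × 0.8600) = 1.510 × 10^-22 cm³, so a = 5.325 × 10^-8 cm = 532.5 pm.
Atoms touch along the body diagonal, so √3·a = 4r, so r = 0.4330 × a = 231 pm.

231 pm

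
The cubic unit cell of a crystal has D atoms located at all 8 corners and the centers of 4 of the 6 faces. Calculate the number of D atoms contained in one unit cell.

3

Corner atoms are shared by 8 cells (1/8 each), face atoms by 2 (1/2 each).
Net atoms = 8 × 1/8 + 4 × 1/2 = 1 + 2 = 3.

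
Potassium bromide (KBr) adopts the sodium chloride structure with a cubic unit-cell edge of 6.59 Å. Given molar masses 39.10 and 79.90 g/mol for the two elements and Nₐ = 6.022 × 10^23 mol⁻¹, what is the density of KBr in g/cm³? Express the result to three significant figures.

2.76 g/cm³

The sodium chloride structure contains Z = 4 formula units per cell; M(KBr) = 39.10 + 79.90 = 119.0 g/mol.
a³ = (6.590 × 10^-8 cm)³ = 2.862 × 10^-22 cm³.
ρ = 4 × 119.0 / (6.022 × 10²³ × 2.862 × 10^-22) = 2.762 g/cm³.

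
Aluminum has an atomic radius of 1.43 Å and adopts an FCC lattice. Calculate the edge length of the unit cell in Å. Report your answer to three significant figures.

In an FCC lattice, atoms touch along the face diagonal, so √2·a = 4r.
a = 4r/√2 = 4 × 1.43 / 1.4142 = 4.04 Å.

4.04 Å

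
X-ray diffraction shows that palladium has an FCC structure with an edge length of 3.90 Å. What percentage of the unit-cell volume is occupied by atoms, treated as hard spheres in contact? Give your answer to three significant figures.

74.0%

In an FCC lattice atoms touch along the face diagonal, so √2·a = 4r, so r = 0.3536a = 1.379 Å.
Packing fraction = Z·(4/3)πr³ / a³ = 4 × (4/3)π × (1.379)³ / (3.90)³ = 0.7405 = 74.0%.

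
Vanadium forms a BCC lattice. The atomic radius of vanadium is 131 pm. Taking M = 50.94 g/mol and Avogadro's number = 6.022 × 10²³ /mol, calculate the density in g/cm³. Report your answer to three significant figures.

In a BCC lattice, atoms touch along the body diagonal, so √3·a = 4r, giving a = 302.5 pm = 3.025 × 10^-8 cm.
With Z = 2, ρ = Z·M/(N_A·a³) = 2 × 50.94 / (6.022 × 10²³ × 2.769 × 10^-23) = 6.110 g/cm³.

6.11 g/cm³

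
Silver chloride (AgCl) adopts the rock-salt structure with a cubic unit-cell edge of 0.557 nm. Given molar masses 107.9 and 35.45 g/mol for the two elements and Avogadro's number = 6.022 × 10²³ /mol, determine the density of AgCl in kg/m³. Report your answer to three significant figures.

The rock-salt structure contains Z = 4 formula units per cell; M(AgCl) = 107.9 + 35.45 = 143.35 g/mol.
a³ = (5.570 × 10^-8 cm)³ = 1.728 × 10^-22 cm³.
ρ = 4 × 143.35 / (6.022 × 10²³ × 1.728 × 10^-22) = 5.510 g/cm³ = 5510 kg/m³.

5510 kg/m³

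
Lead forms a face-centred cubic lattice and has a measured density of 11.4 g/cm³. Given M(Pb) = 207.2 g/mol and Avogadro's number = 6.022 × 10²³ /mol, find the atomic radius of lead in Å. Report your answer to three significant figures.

For an FCC cell (Z = 4), a³ = Z·M/(N_A·ρ) = 4 × 207.2 / (6.022 × 10²³ × 11.40) = 1.207 × 10^-22 cm³, so a = 4.942 × 10^-8 cm = 4.942 Å.
Atoms touch along the face diagonal, so √2·a = 4r, so r = 0.3536 × a = 1.75 Å.

1.75 Å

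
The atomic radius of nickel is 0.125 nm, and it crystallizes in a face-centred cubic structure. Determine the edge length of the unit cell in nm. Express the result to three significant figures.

In an FCC lattice, atoms touch along the face diagonal, so √2·a = 4r.
a = 4r/√2 = 4 × 0.125 / 1.4142 = 0.354 nm.

0.354 nm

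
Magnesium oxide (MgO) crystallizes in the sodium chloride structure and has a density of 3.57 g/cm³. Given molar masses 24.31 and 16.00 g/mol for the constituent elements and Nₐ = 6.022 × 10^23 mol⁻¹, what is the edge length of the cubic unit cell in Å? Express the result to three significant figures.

M(MgO) = 40.31 g/mol; Z = 4 formula units per cell.
a³ = Z·M/(N_A·ρ) = 4 × 40.31 / (6.022 × 10²³ × 3.57) = 7.500 × 10^-23 cm³, so a = 4.217 × 10^-8 cm = 4.22 Å.

4.22 Å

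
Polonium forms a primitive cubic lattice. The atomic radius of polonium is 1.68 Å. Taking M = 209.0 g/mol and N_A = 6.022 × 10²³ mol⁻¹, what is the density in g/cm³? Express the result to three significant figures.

In a simple cubic lattice, atoms touch along the cell edge, so a = 2r, giving a = 3.360 Å = 3.360 × 10^-8 cm.
With Z = 1, ρ = Z·M/(N_A·a³) = 1 × 209.0 / (6.022 × 10²³ × 3.793 × 10^-23) = 9.149 g/cm³.

9.15 g/cm³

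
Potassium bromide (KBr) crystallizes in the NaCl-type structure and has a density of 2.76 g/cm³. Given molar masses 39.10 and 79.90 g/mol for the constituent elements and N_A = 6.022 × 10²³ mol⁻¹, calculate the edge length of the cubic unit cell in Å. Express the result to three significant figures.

6.59 Å

M(KBr) = 119.0 g/mol; Z = 4 formula units per cell.
a³ = Z·M/(N_A·ρ) = 4 × 119.0 / (6.022 × 10²³ × 2.76) = 2.864 × 10^-22 cm³, so a = 6.592 × 10^-8 cm = 6.59 Å.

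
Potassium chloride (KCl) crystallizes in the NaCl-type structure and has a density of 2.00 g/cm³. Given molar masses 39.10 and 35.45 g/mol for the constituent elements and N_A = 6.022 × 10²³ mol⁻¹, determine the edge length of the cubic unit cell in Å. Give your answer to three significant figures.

6.28 Å

M(KCl) = 74.55 g/mol; Z = 4 formula units per cell.
a³ = Z·M/(N_A·ρ) = 4 × 74.55 / (6.022 × 10²³ × 2.00) = 2.476 × 10^-22 cm³, so a = 6.279 × 10^-8 cm = 6.28 Å.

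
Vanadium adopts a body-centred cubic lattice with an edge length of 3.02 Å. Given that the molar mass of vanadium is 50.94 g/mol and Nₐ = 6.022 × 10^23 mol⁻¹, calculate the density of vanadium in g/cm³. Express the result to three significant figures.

A BCC unit cell contains Z = 2 atoms.
Cell volume: a³ = (3.02 Å)³ = (3.020 × 10^-8 cm)³ = 2.754 × 10^-23 cm³.
ρ = Z·M/(N_A·a³) = 2 × 50.94 / (6.022 × 10²³ × 2.754 × 10^-23) = 6.142 g/cm³.

6.14 g/cm³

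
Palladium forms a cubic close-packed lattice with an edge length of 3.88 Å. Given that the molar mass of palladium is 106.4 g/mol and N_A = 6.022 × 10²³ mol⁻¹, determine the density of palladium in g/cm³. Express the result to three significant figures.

12.1 g/cm³

An FCC unit cell contains Z = 4 atoms.
Cell volume: a³ = (3.88 Å)³ = (3.880 × 10^-8 cm)³ = 5.841 × 10^-23 cm³.
ρ = Z·M/(N_A·a³) = 4 × 106.4 / (6.022 × 10²³ × 5.841 × 10^-23) = 12.10 g/cm³.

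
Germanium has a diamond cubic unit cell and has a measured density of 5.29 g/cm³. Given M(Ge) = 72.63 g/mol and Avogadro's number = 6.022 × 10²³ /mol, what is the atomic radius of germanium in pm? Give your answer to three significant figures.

123 pm

For a diamond cubic cell (Z = 8), a³ = Z·M/(N_A·ρ) = 8 × 72.63 / (6.022 × 10²³ × 5.290) = 1.824 × 10^-22 cm³, so a = 5.671 × 10^-8 cm = 567.1 pm.
Nearest neighbors lie along the body diagonal with √3·a = 8r, so r = 0.2165 × a = 123 pm.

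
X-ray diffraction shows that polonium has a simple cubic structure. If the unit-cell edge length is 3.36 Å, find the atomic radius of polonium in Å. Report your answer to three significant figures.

In a simple cubic lattice, atoms touch along the cell edge, so a = 2r.
r = a/2 = 3.36/2 = 1.68 Å.

1.68 Å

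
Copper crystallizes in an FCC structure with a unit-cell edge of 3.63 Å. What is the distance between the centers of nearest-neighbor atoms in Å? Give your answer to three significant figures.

In an FCC structure, atoms touch along the face diagonal, so √2·a = 4r; the nearest-neighbor distance equals 2r = 0.7071·a.
d = 0.7071 × 3.63 = 2.57 Å.

2.57 Å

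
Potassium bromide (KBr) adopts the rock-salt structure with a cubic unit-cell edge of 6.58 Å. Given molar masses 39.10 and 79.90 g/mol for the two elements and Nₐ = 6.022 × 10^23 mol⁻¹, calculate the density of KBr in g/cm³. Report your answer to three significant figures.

2.77 g/cm³

The rock-salt structure contains Z = 4 formula units per cell; M(KBr) = 39.10 + 79.90 = 119.0 g/mol.
a³ = (6.580 × 10^-8 cm)³ = 2.849 × 10^-22 cm³.
ρ = 4 × 119.0 / (6.022 × 10²³ × 2.849 × 10^-22) = 2.775 g/cm³.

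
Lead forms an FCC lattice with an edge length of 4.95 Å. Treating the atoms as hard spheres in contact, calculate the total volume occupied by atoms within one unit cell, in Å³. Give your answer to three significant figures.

In an FCC lattice atoms touch along the face diagonal, so √2·a = 4r, so r = 0.3536a = 1.750 Å.
V_atoms = Z × (4/3)πr³ = 4 × (4/3)π × (1.750)³ = 89.8 Å³.

89.8 Å³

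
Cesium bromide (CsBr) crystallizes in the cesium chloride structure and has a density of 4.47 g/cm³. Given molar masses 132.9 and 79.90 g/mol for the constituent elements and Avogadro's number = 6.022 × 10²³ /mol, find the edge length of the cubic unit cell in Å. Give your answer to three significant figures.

M(CsBr) = 212.8 g/mol; Z = 1 formula unit per cell.
a³ = Z·M/(N_A·ρ) = 1 × 212.8 / (6.022 × 10²³ × 4.47) = 7.905 × 10^-23 cm³, so a = 4.292 × 10^-8 cm = 4.29 Å.

4.29 Å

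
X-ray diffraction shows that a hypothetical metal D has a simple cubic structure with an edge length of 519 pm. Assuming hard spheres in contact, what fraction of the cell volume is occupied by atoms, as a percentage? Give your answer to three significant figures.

In a simple cubic lattice atoms touch along the cell edge, so a = 2r, so r = 0.5000a = 259.5 pm.
Packing fraction = Z·(4/3)πr³ / a³ = 1 × (4/3)π × (259.5)³ / (519)³ = 0.5236 = 52.4%.

52.4%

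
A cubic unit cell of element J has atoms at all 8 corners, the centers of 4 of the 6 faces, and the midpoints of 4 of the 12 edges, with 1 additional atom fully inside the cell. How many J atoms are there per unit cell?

5

Corner atoms are shared by 8 cells (1/8 each), face atoms by 2 (1/2 each), edge atoms by 4 (1/4 each), interior atoms are unshared.
Net atoms = 8 × 1/8 + 4 × 1/2 + 4 × 1/4 + 1 = 1 + 2 + 1 + 1 = 5.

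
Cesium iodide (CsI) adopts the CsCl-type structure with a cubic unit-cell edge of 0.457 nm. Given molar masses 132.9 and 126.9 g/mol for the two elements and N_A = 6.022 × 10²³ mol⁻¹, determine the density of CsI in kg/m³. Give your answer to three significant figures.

The CsCl-type structure contains Z = 1 formula unit per cell; M(CsI) = 132.9 + 126.9 = 259.8 g/mol.
a³ = (4.570 × 10^-8 cm)³ = 9.544 × 10^-23 cm³.
ρ = 1 × 259.8 / (6.022 × 10²³ × 9.544 × 10^-23) = 4.520 g/cm³ = 4520 kg/m³.

4520 kg/m³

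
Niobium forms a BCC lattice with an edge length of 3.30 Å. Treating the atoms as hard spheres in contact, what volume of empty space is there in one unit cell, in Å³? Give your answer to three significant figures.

11.5 Å³

In a BCC lattice atoms touch along the body diagonal, so √3·a = 4r, so r = 0.4330a = 1.429 Å.
V_cell = a³ = 35.94 Å³; V_atoms = 2 × (4/3)πr³ = 24.44 Å³.
Empty space = 35.94 − 24.44 = 11.5 Å³.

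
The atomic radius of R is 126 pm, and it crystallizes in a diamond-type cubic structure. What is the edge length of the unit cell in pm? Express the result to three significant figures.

582 pm

In a diamond cubic lattice, nearest neighbors lie along the body diagonal with √3·a = 8r.
a = 8r/√3 = 8 × 126 / 1.7321 = 582 pm.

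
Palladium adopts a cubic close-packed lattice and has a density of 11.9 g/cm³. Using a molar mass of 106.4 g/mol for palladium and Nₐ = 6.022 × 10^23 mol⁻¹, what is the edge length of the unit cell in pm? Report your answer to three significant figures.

With Z = 4 atoms per FCC cell, a³ = Z·M/(N_A·ρ) = 4 × 106.4 / (6.022 × 10²³ × 11.90 g/cm³) = 5.939 × 10^-23 cm³.
a = (5.939 × 10^-23)^(1/3) = 3.902 × 10^-8 cm = 390 pm.

390 pm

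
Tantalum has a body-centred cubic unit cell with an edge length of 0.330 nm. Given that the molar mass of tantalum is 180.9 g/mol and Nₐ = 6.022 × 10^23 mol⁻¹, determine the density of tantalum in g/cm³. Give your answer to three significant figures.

16.7 g/cm³

A BCC unit cell contains Z = 2 atoms.
Cell volume: a³ = (0.330 nm)³ = (3.300 × 10^-8 cm)³ = 3.594 × 10^-23 cm³.
ρ = Z·M/(N_A·a³) = 2 × 180.9 / (6.022 × 10²³ × 3.594 × 10^-23) = 16.72 g/cm³.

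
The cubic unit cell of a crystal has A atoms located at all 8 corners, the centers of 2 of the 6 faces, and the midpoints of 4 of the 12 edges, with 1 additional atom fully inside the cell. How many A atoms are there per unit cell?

4

Corner atoms are shared by 8 cells (1/8 each), face atoms by 2 (1/2 each), edge atoms by 4 (1/4 each), interior atoms are unshared.
Net atoms = 8 × 1/8 + 2 × 1/2 + 4 × 1/4 + 1 = 1 + 1 + 1 + 1 = 4.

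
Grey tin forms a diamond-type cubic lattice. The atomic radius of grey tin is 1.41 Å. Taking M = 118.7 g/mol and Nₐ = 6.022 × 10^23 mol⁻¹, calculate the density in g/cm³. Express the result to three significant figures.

5.71 g/cm³

In a diamond cubic lattice, nearest neighbors lie along the body diagonal with √3·a = 8r, giving a = 6.513 Å = 6.513 × 10^-8 cm.
With Z = 8, ρ = Z·M/(N_A·a³) = 8 × 118.7 / (6.022 × 10²³ × 2.762 × 10^-22) = 5.709 g/cm³.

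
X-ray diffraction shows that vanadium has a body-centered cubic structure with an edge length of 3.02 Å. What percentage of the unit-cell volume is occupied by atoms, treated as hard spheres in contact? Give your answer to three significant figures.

In a BCC lattice atoms touch along the body diagonal, so √3·a = 4r, so r = 0.4330a = 1.308 Å.
Packing fraction = Z·(4/3)πr³ / a³ = 2 × (4/3)π × (1.308)³ / (3.02)³ = 0.6802 = 68.0%.

68.0%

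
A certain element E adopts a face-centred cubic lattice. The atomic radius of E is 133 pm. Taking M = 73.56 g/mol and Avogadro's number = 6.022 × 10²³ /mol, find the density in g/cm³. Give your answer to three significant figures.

9.18 g/cm³

In an FCC lattice, atoms touch along the face diagonal, so √2·a = 4r, giving a = 376.2 pm = 3.762 × 10^-8 cm.
With Z = 4, ρ = Z·M/(N_A·a³) = 4 × 73.56 / (6.022 × 10²³ × 5.323 × 10^-23) = 9.178 g/cm³.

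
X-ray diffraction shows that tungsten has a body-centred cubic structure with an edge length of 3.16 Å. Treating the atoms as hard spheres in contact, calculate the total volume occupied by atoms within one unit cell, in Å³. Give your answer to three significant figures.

21.5 Å³

In a BCC lattice atoms touch along the body diagonal, so √3·a = 4r, so r = 0.4330a = 1.368 Å.
V_atoms = Z × (4/3)πr³ = 2 × (4/3)π × (1.368)³ = 21.5 Å³.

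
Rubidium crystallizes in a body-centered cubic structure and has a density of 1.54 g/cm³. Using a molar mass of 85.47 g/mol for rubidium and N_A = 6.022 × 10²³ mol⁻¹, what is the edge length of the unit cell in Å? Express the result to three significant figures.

5.69 Å

With Z = 2 atoms per BCC cell, a³ = Z·M/(N_A·ρ) = 2 × 85.47 / (6.022 × 10²³ × 1.540 g/cm³) = 1.843 × 10^-22 cm³.
a = (1.843 × 10^-22)^(1/3) = 5.691 × 10^-8 cm = 5.69 Å.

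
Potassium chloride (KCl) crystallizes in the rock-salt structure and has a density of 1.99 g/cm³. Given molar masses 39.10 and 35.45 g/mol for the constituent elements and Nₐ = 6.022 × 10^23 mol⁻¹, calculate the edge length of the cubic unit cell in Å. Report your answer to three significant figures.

M(KCl) = 74.55 g/mol; Z = 4 formula units per cell.
a³ = Z·M/(N_A·ρ) = 4 × 74.55 / (6.022 × 10²³ × 1.99) = 2.488 × 10^-22 cm³, so a = 6.290 × 10^-8 cm = 6.29 Å.

6.29 Å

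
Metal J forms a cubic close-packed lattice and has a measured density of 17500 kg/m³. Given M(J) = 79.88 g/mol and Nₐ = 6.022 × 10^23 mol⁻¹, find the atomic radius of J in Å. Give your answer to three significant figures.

For an FCC cell (Z = 4), a³ = Z·M/(N_A·ρ) = 4 × 79.88 / (6.022 × 10²³ × 17.50) = 3.032 × 10^-23 cm³, so a = 3.118 × 10^-8 cm = 3.118 Å.
Atoms touch along the face diagonal, so √2·a = 4r, so r = 0.3536 × a = 1.10 Å.

1.10 Å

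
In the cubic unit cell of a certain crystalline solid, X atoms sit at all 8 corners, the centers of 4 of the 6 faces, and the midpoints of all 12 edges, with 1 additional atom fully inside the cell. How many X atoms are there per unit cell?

Corner atoms are shared by 8 cells (1/8 each), face atoms by 2 (1/2 each), edge atoms by 4 (1/4 each), interior atoms are unshared.
Net atoms = 8 × 1/8 + 4 × 1/2 + 12 × 1/4 + 1 = 1 + 2 + 3 + 1 = 7.

7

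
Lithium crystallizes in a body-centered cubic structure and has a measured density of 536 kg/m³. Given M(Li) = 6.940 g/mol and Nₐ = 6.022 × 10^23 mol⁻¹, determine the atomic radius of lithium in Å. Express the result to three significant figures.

1.52 Å

For a BCC cell (Z = 2), a³ = Z·M/(N_A·ρ) = 2 × 6.940 / (6.022 × 10²³ × 0.5360) = 4.300 × 10^-23 cm³, so a = 3.503 × 10^-8 cm = 3.503 Å.
Atoms touch along the body diagonal, so √3·a = 4r, so r = 0.4330 × a = 1.52 Å.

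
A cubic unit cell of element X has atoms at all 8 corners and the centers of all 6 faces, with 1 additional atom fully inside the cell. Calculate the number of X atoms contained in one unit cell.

Corner atoms are shared by 8 cells (1/8 each), face atoms by 2 (1/2 each), interior atoms are unshared.
Net atoms = 8 × 1/8 + 6 × 1/2 + 1 = 1 + 3 + 1 = 5.

5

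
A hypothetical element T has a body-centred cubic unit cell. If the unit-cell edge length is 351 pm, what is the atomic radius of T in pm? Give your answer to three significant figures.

152 pm

In a BCC lattice, atoms touch along the body diagonal, so √3·a = 4r.
r = √3·a/4 = 1.7321 × 351 / 4 = 152 pm.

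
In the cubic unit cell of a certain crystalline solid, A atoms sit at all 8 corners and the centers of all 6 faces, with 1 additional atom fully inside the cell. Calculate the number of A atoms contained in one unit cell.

5

Corner atoms are shared by 8 cells (1/8 each), face atoms by 2 (1/2 each), interior atoms are unshared.
Net atoms = 8 × 1/8 + 6 × 1/2 + 1 = 1 + 3 + 1 = 5.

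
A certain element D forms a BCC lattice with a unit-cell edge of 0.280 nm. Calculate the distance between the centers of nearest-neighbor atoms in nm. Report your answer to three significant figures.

0.242 nm

In a BCC structure, atoms touch along the body diagonal, so √3·a = 4r; the nearest-neighbor distance equals 2r = 0.8660·a.
d = 0.8660 × 0.280 = 0.242 nm.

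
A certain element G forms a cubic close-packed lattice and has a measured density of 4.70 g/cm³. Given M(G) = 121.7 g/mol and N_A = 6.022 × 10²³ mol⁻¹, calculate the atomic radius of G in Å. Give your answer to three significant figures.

1.97 Å

For an FCC cell (Z = 4), a³ = Z·M/(N_A·ρ) = 4 × 121.7 / (6.022 × 10²³ × 4.700) = 1.720 × 10^-22 cm³, so a = 5.561 × 10^-8 cm = 5.561 Å.
Atoms touch along the face diagonal, so √2·a = 4r, so r = 0.3536 × a = 1.97 Å.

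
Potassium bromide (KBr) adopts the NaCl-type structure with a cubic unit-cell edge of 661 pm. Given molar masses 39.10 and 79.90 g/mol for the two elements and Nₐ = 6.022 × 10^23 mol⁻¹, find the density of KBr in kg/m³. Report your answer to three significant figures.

2740 kg/m³

The NaCl-type structure contains Z = 4 formula units per cell; M(KBr) = 39.10 + 79.90 = 119.0 g/mol.
a³ = (6.610 × 10^-8 cm)³ = 2.888 × 10^-22 cm³.
ρ = 4 × 119.0 / (6.022 × 10²³ × 2.888 × 10^-22) = 2.737 g/cm³ = 2740 kg/m³.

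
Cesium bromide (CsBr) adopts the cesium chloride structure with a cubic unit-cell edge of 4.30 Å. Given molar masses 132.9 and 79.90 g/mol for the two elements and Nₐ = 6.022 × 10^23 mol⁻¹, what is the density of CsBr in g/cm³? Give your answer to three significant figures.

4.44 g/cm³

The cesium chloride structure contains Z = 1 formula unit per cell; M(CsBr) = 132.9 + 79.90 = 212.8 g/mol.
a³ = (4.300 × 10^-8 cm)³ = 7.951 × 10^-23 cm³.
ρ = 1 × 212.8 / (6.022 × 10²³ × 7.951 × 10^-23) = 4.445 g/cm³.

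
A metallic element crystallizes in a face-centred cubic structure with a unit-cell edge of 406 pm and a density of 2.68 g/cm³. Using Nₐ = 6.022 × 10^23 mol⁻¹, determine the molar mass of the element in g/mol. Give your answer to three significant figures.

27.0 g/mol

An FCC cell has Z = 4 atoms; a = 4.060 × 10^-8 cm.
M = ρ·N_A·a³/Z = 2.68 × 6.022 × 10²³ × 6.692 × 10^-23 / 4 = 27.0 g/mol.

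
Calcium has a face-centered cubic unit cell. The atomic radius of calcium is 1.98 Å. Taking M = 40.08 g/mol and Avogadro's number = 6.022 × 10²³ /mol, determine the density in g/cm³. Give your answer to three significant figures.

1.52 g/cm³

In an FCC lattice, atoms touch along the face diagonal, so √2·a = 4r, giving a = 5.600 Å = 5.600 × 10^-8 cm.
With Z = 4, ρ = Z·M/(N_A·a³) = 4 × 40.08 / (6.022 × 10²³ × 1.756 × 10^-22) = 1.516 g/cm³.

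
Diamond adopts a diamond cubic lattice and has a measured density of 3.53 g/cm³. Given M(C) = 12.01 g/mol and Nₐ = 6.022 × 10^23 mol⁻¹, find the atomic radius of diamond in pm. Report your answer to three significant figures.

For a diamond cubic cell (Z = 8), a³ = Z·M/(N_A·ρ) = 8 × 12.01 / (6.022 × 10²³ × 3.530) = 4.520 × 10^-23 cm³, so a = 3.562 × 10^-8 cm = 356.2 pm.
Nearest neighbors lie along the body diagonal with √3·a = 8r, so r = 0.2165 × a = 77.1 pm.

77.1 pm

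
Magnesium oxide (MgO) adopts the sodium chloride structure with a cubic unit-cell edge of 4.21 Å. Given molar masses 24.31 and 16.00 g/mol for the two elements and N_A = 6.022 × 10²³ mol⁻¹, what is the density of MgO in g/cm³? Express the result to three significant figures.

The sodium chloride structure contains Z = 4 formula units per cell; M(MgO) = 24.31 + 16.00 = 40.31 g/mol.
a³ = (4.210 × 10^-8 cm)³ = 7.462 × 10^-23 cm³.
ρ = 4 × 40.31 / (6.022 × 10²³ × 7.462 × 10^-23) = 3.588 g/cm³.

3.59 g/cm³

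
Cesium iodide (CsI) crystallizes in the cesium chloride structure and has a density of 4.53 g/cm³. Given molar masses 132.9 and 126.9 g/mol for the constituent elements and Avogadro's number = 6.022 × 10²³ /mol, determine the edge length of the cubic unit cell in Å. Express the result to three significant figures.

M(CsI) = 259.8 g/mol; Z = 1 formula unit per cell.
a³ = Z·M/(N_A·ρ) = 1 × 259.8 / (6.022 × 10²³ × 4.53) = 9.524 × 10^-23 cm³, so a = 4.567 × 10^-8 cm = 4.57 Å.

4.57 Å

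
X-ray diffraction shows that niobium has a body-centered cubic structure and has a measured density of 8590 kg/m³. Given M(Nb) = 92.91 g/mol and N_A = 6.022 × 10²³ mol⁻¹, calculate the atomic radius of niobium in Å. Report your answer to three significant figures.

For a BCC cell (Z = 2), a³ = Z·M/(N_A·ρ) = 2 × 92.91 / (6.022 × 10²³ × 8.590) = 3.592 × 10^-23 cm³, so a = 3.300 × 10^-8 cm = 3.300 Å.
Atoms touch along the body diagonal, so √3·a = 4r, so r = 0.4330 × a = 1.43 Å.

1.43 Å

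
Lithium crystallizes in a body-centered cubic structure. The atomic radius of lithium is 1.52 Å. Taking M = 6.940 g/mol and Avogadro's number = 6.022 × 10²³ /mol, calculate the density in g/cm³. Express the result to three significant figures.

0.533 g/cm³

In a BCC lattice, atoms touch along the body diagonal, so √3·a = 4r, giving a = 3.510 Å = 3.510 × 10^-8 cm.
With Z = 2, ρ = Z·M/(N_A·a³) = 2 × 6.940 / (6.022 × 10²³ × 4.325 × 10^-23) = 0.5329 g/cm³.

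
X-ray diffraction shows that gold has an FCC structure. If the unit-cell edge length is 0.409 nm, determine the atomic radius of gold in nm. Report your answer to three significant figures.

In an FCC lattice, atoms touch along the face diagonal, so √2·a = 4r.
r = √2·a/4 = 1.4142 × 0.409 / 4 = 0.145 nm.

0.145 nm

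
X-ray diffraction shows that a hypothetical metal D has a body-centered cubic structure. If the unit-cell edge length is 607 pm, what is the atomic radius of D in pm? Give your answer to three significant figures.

263 pm

In a BCC lattice, atoms touch along the body diagonal, so √3·a = 4r.
r = √3·a/4 = 1.7321 × 607 / 4 = 263 pm.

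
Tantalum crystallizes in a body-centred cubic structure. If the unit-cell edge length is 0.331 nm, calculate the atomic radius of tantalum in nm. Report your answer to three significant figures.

In a BCC lattice, atoms touch along the body diagonal, so √3·a = 4r.
r = √3·a/4 = 1.7321 × 0.331 / 4 = 0.143 nm.

0.143 nm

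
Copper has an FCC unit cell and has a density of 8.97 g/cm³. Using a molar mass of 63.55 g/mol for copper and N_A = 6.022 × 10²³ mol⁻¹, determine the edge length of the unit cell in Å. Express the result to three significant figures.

3.61 Å

With Z = 4 atoms per FCC cell, a³ = Z·M/(N_A·ρ) = 4 × 63.55 / (6.022 × 10²³ × 8.970 g/cm³) = 4.706 × 10^-23 cm³.
a = (4.706 × 10^-23)^(1/3) = 3.610 × 10^-8 cm = 3.61 Å.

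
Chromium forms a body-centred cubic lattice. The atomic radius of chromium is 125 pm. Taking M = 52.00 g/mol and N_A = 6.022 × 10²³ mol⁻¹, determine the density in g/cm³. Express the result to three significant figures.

7.18 g/cm³

In a BCC lattice, atoms touch along the body diagonal, so √3·a = 4r, giving a = 288.7 pm = 2.887 × 10^-8 cm.
With Z = 2, ρ = Z·M/(N_A·a³) = 2 × 52.00 / (6.022 × 10²³ × 2.406 × 10^-23) = 7.179 g/cm³.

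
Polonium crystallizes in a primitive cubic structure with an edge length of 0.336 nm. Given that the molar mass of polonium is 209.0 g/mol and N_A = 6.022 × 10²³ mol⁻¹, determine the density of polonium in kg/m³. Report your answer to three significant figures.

A simple cubic unit cell contains Z = 1 atom.
Cell volume: a³ = (0.336 nm)³ = (3.360 × 10^-8 cm)³ = 3.793 × 10^-23 cm³.
ρ = Z·M/(N_A·a³) = 1 × 209.0 / (6.022 × 10²³ × 3.793 × 10^-23) = 9.149 g/cm³ = 9150 kg/m³.

9150 kg/m³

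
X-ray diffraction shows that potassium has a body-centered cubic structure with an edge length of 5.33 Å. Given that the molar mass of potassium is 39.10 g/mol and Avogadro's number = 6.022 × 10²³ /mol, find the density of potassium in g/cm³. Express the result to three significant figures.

0.858 g/cm³

A BCC unit cell contains Z = 2 atoms.
Cell volume: a³ = (5.33 Å)³ = (5.330 × 10^-8 cm)³ = 1.514 × 10^-22 cm³.
ρ = Z·M/(N_A·a³) = 2 × 39.10 / (6.022 × 10²³ × 1.514 × 10^-22) = 0.8576 g/cm³.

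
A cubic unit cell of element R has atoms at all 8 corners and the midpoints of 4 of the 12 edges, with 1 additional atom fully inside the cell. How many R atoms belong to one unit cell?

Corner atoms are shared by 8 cells (1/8 each), edge atoms by 4 (1/4 each), interior atoms are unshared.
Net atoms = 8 × 1/8 + 4 × 1/4 + 1 = 1 + 1 + 1 = 3.

3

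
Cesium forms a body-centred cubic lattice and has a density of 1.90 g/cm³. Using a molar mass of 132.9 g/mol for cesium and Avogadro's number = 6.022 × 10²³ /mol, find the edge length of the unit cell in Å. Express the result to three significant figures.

With Z = 2 atoms per BCC cell, a³ = Z·M/(N_A·ρ) = 2 × 132.9 / (6.022 × 10²³ × 1.900 g/cm³) = 2.323 × 10^-22 cm³.
a = (2.323 × 10^-22)^(1/3) = 6.147 × 10^-8 cm = 6.15 Å.

6.15 Å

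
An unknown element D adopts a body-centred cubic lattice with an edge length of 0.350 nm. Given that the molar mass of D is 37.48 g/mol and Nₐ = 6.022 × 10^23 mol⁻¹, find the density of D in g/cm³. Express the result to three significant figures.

2.90 g/cm³

A BCC unit cell contains Z = 2 atoms.
Cell volume: a³ = (0.350 nm)³ = (3.500 × 10^-8 cm)³ = 4.287 × 10^-23 cm³.
ρ = Z·M/(N_A·a³) = 2 × 37.48 / (6.022 × 10²³ × 4.287 × 10^-23) = 2.903 g/cm³.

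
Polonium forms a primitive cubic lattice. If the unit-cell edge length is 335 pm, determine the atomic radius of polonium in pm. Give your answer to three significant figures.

168 pm

In a simple cubic lattice, atoms touch along the cell edge, so a = 2r.
r = a/2 = 335/2 = 168 pm.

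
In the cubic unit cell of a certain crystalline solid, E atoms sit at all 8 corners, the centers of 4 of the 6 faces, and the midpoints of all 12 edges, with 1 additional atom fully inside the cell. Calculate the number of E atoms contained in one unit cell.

Corner atoms are shared by 8 cells (1/8 each), face atoms by 2 (1/2 each), edge atoms by 4 (1/4 each), interior atoms are unshared.
Net atoms = 8 × 1/8 + 4 × 1/2 + 12 × 1/4 + 1 = 1 + 2 + 3 + 1 = 7.

7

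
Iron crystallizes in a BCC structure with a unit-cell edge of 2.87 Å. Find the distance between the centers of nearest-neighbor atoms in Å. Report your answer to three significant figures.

2.49 Å

In a BCC structure, atoms touch along the body diagonal, so √3·a = 4r; the nearest-neighbor distance equals 2r = 0.8660·a.
d = 0.8660 × 2.87 = 2.49 Å.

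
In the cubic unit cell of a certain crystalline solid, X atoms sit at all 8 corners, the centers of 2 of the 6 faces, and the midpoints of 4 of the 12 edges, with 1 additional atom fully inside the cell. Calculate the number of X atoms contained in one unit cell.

4

Corner atoms are shared by 8 cells (1/8 each), face atoms by 2 (1/2 each), edge atoms by 4 (1/4 each), interior atoms are unshared.
Net atoms = 8 × 1/8 + 2 × 1/2 + 4 × 1/4 + 1 = 1 + 1 + 1 + 1 = 4.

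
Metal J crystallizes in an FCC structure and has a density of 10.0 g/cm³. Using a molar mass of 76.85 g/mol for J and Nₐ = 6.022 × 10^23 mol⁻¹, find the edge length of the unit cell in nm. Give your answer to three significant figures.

With Z = 4 atoms per FCC cell, a³ = Z·M/(N_A·ρ) = 4 × 76.85 / (6.022 × 10²³ × 10.00 g/cm³) = 5.105 × 10^-23 cm³.
a = (5.105 × 10^-23)^(1/3) = 3.710 × 10^-8 cm = 0.371 nm.

0.371 nm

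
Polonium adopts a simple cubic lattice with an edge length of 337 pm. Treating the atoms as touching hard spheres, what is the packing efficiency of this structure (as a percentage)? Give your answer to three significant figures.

In a simple cubic lattice atoms touch along the cell edge, so a = 2r, so r = 0.5000a = 168.5 pm.
Packing fraction = Z·(4/3)πr³ / a³ = 1 × (4/3)π × (168.5)³ / (337)³ = 0.5236 = 52.4%.

52.4%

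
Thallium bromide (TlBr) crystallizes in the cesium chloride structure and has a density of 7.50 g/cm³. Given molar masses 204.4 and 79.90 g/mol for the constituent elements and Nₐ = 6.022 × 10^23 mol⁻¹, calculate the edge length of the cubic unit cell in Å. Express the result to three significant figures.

3.98 Å

M(TlBr) = 284.3 g/mol; Z = 1 formula unit per cell.
a³ = Z·M/(N_A·ρ) = 1 × 284.3 / (6.022 × 10²³ × 7.50) = 6.295 × 10^-23 cm³, so a = 3.978 × 10^-8 cm = 3.98 Å.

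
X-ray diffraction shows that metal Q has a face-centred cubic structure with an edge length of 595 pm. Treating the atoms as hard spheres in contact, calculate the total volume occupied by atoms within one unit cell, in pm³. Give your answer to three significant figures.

In an FCC lattice atoms touch along the face diagonal, so √2·a = 4r, so r = 0.3536a = 210.4 pm.
V_atoms = Z × (4/3)πr³ = 4 × (4/3)π × (210.4)³ = 1.56 × 10^8 pm³.

1.56 × 10^8 pm³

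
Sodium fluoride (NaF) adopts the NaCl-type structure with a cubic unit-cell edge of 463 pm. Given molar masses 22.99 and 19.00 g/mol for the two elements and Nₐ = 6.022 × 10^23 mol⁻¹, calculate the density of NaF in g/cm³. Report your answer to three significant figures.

2.81 g/cm³

The NaCl-type structure contains Z = 4 formula units per cell; M(NaF) = 22.99 + 19.00 = 41.99 g/mol.
a³ = (4.630 × 10^-8 cm)³ = 9.925 × 10^-23 cm³.
ρ = 4 × 41.99 / (6.022 × 10²³ × 9.925 × 10^-23) = 2.810 g/cm³.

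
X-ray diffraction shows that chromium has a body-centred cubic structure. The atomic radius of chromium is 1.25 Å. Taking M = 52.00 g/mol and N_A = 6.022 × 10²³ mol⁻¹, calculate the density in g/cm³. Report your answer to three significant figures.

7.18 g/cm³

In a BCC lattice, atoms touch along the body diagonal, so √3·a = 4r, giving a = 2.887 Å = 2.887 × 10^-8 cm.
With Z = 2, ρ = Z·M/(N_A·a³) = 2 × 52.00 / (6.022 × 10²³ × 2.406 × 10^-23) = 7.179 g/cm³.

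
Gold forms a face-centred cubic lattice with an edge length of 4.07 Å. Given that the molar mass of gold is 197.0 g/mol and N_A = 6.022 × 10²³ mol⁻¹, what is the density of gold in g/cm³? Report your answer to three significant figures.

An FCC unit cell contains Z = 4 atoms.
Cell volume: a³ = (4.07 Å)³ = (4.070 × 10^-8 cm)³ = 6.742 × 10^-23 cm³.
ρ = Z·M/(N_A·a³) = 4 × 197.0 / (6.022 × 10²³ × 6.742 × 10^-23) = 19.41 g/cm³.

19.4 g/cm³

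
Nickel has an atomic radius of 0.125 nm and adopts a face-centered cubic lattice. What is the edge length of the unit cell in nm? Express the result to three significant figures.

In an FCC lattice, atoms touch along the face diagonal, so √2·a = 4r.
a = 4r/√2 = 4 × 0.125 / 1.4142 = 0.354 nm.

0.354 nm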